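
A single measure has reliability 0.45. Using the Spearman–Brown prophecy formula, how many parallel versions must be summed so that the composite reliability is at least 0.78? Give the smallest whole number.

k ≥ ρ*(1−ρ₁)/(ρ₁(1−ρ*)) = 0.78·0.55 / (0.45·0.22) = 4.333.
Smallest integer k = 5.

5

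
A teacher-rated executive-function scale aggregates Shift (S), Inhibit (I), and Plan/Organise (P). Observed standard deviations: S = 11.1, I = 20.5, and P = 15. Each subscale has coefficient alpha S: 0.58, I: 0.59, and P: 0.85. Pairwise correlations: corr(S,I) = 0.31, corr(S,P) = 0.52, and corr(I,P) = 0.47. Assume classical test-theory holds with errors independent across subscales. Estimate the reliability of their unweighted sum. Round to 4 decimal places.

Var(S+I+P) = 11.1² + 20.5² + 15² + 2·[11.1·20.5·0.31 + 11.1·15·0.52 + 20.5·15·0.47] = 768.46 + 603.291 = 1371.75.
Because errors are independent across components, Cov(Tᵢ,Tⱼ) = Cov(Xᵢ,Xⱼ); the off-diagonal part of the true-score variance is the same as above.
True-score variance = [11.1²·0.58 + 20.5²·0.59 + 15²·0.85] + 603.291 = 510.659 + 603.291 = 1113.95.
Reliability = 1113.95 / 1371.75 = 0.8121.

0.8121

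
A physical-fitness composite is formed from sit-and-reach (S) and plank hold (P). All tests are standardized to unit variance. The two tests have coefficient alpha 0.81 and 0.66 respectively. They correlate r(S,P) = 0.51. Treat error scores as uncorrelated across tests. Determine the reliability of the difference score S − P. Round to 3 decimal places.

0.459

Var(S−P) = 1 + 1 − 2·0.51 = 2 − 1.02 = 0.98.
Because errors are independent across components, Cov(Tᵢ,Tⱼ) = Cov(Xᵢ,Xⱼ); the off-diagonal part of the true-score variance is the same as above.
True-score variance = [0.81 + 0.66] − 1.02 = 1.47 − 1.02 = 0.45.
Reliability = 0.45 / 0.98 = 0.459.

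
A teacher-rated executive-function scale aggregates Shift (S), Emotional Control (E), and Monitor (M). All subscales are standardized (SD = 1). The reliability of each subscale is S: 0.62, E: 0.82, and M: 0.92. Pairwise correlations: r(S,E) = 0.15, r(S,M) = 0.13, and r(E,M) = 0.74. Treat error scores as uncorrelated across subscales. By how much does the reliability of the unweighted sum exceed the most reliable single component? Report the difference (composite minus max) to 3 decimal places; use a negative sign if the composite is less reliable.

Var(sum) = 3 + 2.04 = 5.04; true-score variance = 2.36 + 2.04 = 4.4; composite reliability = 0.8730.
Max component reliability = 0.9200.
Difference = 0.8730 − 0.9200 = -0.047.

-0.047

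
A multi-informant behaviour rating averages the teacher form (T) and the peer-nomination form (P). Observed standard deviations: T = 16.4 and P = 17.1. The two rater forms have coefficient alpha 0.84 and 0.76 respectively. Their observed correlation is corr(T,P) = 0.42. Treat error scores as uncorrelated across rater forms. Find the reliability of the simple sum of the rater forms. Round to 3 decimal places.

0.858

Var(T+P) = 16.4² + 17.1² + 2·[16.4·17.1·0.42] = 561.37 + 235.57 = 796.94.
Because errors are independent across components, Cov(Tᵢ,Tⱼ) = Cov(Xᵢ,Xⱼ); the off-diagonal part of the true-score variance is the same as above.
True-score variance = [16.4²·0.84 + 17.1²·0.76] + 235.57 = 448.158 + 235.57 = 683.728.
Reliability = 683.728 / 796.94 = 0.858.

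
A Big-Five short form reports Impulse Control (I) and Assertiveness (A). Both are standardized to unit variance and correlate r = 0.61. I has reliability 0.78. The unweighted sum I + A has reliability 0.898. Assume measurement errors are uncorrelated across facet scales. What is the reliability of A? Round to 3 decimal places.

0.892

Var(I+A) = 2 + 2·0.61 = 3.220.
True-score variance = ρ_I + ρ_A + 2·0.61, so 0.898 = (0.78 + ρ_A + 1.22) / 3.220.
ρ_A = 0.898·3.220 − 0.78 − 1.22 = 0.892.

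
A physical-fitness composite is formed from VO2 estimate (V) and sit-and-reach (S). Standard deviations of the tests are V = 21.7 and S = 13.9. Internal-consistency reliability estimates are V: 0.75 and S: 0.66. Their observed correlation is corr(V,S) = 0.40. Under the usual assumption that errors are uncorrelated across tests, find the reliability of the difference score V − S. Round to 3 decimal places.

0.566

Var(V−S) = 21.7² + 13.9² − 2·21.7·13.9·0.40 = 664.1 − 241.304 = 422.796.
Because errors are independent across components, Cov(Tᵢ,Tⱼ) = Cov(Xᵢ,Xⱼ); the off-diagonal part of the true-score variance is the same as above.
True-score variance = [21.7²·0.75 + 13.9²·0.66] − 241.304 = 480.686 − 241.304 = 239.382.
Reliability = 239.382 / 422.796 = 0.566.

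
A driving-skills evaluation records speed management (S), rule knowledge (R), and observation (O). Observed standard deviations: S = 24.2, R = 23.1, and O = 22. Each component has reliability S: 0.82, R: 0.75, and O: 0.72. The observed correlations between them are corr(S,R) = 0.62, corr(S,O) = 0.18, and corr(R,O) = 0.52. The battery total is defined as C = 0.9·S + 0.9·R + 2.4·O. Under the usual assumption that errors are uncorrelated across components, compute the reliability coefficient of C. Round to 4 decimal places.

0.8324

Var(C) = 0.9²·24.2² + 0.9²·23.1² + 2.4²·22² + 2·[0.81·24.2·23.1·0.62 + 2.16·24.2·22·0.18 + 2.16·23.1·22·0.52] = 3694.43 + 2117.09 = 5811.53.
Under uncorrelated errors the observed covariances equal the true-score covariances, so only the own-variance terms attenuate.
True-score variance = [0.9²·24.2²·0.82 + 0.9²·23.1²·0.75 + 2.4²·22²·0.72] + 2117.09 = 2720.39 + 2117.09 = 4837.49.
Reliability = 4837.49 / 5811.53 = 0.8324.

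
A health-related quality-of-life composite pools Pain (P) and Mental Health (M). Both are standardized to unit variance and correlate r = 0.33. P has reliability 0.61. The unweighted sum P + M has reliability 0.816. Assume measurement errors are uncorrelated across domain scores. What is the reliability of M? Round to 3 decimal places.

Var(P+M) = 2 + 2·0.33 = 2.660.
True-score variance = ρ_P + ρ_M + 2·0.33, so 0.816 = (0.61 + ρ_M + 0.66) / 2.660.
ρ_M = 0.816·2.660 − 0.61 − 0.66 = 0.901.

0.901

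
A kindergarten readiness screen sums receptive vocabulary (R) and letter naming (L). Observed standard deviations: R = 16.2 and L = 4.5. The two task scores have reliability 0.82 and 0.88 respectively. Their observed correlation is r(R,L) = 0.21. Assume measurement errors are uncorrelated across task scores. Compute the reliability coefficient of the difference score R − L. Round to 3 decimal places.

0.803

Var(R−L) = 16.2² + 4.5² − 2·16.2·4.5·0.21 = 282.69 − 30.618 = 252.072.
Under uncorrelated errors the observed covariances equal the true-score covariances, so only the own-variance terms attenuate.
True-score variance = [16.2²·0.82 + 4.5²·0.88] − 30.618 = 233.021 − 30.618 = 202.403.
Reliability = 202.403 / 252.072 = 0.803.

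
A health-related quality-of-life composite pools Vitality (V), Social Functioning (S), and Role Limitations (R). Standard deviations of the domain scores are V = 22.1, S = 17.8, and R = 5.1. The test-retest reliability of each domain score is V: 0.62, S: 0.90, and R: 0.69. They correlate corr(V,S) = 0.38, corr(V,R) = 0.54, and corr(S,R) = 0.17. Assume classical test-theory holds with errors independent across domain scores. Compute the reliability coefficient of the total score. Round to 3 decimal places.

Var(V+S+R) = 22.1² + 17.8² + 5.1² + 2·[22.1·17.8·0.38 + 22.1·5.1·0.54 + 17.8·5.1·0.17] = 831.26 + 451.561 = 1282.82.
Because errors are independent across components, Cov(Tᵢ,Tⱼ) = Cov(Xᵢ,Xⱼ); the off-diagonal part of the true-score variance is the same as above.
True-score variance = [22.1²·0.62 + 17.8²·0.90 + 5.1²·0.69] + 451.561 = 605.917 + 451.561 = 1057.48.
Reliability = 1057.48 / 1282.82 = 0.824.

0.824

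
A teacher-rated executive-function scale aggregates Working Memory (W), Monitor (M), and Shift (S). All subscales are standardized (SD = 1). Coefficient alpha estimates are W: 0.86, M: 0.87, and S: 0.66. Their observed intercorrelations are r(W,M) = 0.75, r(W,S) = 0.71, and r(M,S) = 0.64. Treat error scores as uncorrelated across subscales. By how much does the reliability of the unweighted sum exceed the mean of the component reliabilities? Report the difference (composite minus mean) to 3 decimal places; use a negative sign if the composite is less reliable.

0.119

Var(sum) = 3 + 4.2 = 7.2; true-score variance = 2.39 + 4.2 = 6.59; composite reliability = 0.9153.
Mean component reliability = 0.7967.
Difference = 0.9153 − 0.7967 = 0.119.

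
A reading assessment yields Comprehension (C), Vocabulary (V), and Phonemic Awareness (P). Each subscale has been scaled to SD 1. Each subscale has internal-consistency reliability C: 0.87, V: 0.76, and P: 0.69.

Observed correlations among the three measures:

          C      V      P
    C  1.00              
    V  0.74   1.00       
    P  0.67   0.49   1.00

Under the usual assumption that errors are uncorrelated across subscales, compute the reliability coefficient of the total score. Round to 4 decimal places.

0.9000

Var(C+V+P) = 3 + 2·[0.74 + 0.67 + 0.49] = 3 + 3.8 = 6.8.
With uncorrelated errors the cross-covariances are all true-score covariance, so they carry over unchanged; only the diagonal terms shrink to ρᵢσᵢ².
True-score variance = [0.87 + 0.76 + 0.69] + 3.8 = 2.32 + 3.8 = 6.12.
Reliability = 6.12 / 6.8 = 0.9000.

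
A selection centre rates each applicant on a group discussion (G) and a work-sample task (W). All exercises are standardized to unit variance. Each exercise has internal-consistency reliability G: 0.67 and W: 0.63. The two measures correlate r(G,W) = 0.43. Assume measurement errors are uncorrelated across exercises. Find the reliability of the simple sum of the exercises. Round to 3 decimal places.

0.755

Var(G+W) = 2 + 2·[0.43] = 2 + 0.86 = 2.86.
Because errors are independent across components, Cov(Tᵢ,Tⱼ) = Cov(Xᵢ,Xⱼ); the off-diagonal part of the true-score variance is the same as above.
True-score variance = [0.67 + 0.63] + 0.86 = 1.3 + 0.86 = 2.16.
Reliability = 2.16 / 2.86 = 0.755.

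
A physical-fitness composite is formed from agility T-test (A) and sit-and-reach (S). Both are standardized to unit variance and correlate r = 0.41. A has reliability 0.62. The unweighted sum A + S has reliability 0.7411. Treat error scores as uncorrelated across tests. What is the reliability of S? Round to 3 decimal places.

Var(A+S) = 2 + 2·0.41 = 2.820.
True-score variance = ρ_A + ρ_S + 2·0.41, so 0.7411 = (0.62 + ρ_S + 0.82) / 2.820.
ρ_S = 0.7411·2.820 − 0.62 − 0.82 = 0.650.

0.650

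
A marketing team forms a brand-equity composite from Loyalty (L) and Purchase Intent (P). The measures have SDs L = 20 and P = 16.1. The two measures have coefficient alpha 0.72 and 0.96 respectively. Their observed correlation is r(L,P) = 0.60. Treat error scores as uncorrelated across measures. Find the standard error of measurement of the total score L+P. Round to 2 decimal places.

Var(total) = 659.21 + 386.4 = 1045.61.
True-score variance = 536.842 + 386.4 = 923.242, so reliability = 0.8830.
Error variance = 1045.61 − 923.242 = 122.368; SEM = √122.368 = 11.06.

11.06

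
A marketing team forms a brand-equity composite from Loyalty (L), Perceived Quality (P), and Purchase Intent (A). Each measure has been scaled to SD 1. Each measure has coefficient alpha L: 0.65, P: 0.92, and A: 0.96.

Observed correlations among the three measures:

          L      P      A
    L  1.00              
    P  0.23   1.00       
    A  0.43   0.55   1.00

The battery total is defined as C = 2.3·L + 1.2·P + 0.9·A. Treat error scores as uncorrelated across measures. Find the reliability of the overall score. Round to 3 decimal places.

Var(C) = 2.3² + 1.2² + 0.9² + 2·[2.76·0.23 + 2.07·0.43 + 1.08·0.55] = 7.54 + 4.2378 = 11.7778.
With uncorrelated errors the cross-covariances are all true-score covariance, so they carry over unchanged; only the diagonal terms shrink to ρᵢσᵢ².
True-score variance = [2.3²·0.65 + 1.2²·0.92 + 0.9²·0.96] + 4.2378 = 5.5409 + 4.2378 = 9.7787.
Reliability = 9.7787 / 11.7778 = 0.830.

0.830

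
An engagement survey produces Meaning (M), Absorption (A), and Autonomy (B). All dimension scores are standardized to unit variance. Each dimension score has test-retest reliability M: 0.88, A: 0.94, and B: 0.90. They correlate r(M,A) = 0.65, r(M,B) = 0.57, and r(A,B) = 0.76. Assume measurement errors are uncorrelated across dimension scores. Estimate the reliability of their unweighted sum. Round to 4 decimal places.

0.9598

Var(M+A+B) = 3 + 2·[0.65 + 0.57 + 0.76] = 3 + 3.96 = 6.96.
Under uncorrelated errors the observed covariances equal the true-score covariances, so only the own-variance terms attenuate.
True-score variance = [0.88 + 0.94 + 0.90] + 3.96 = 2.72 + 3.96 = 6.68.
Reliability = 6.68 / 6.96 = 0.9598.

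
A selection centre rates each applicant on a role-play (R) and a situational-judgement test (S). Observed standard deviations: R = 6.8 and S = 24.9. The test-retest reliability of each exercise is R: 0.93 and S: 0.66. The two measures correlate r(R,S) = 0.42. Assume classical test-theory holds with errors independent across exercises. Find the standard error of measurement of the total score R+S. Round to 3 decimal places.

14.630

Var(total) = 666.25 + 142.229 = 808.479.
True-score variance = 452.21 + 142.229 = 594.439, so reliability = 0.7353.
Error variance = 808.479 − 594.439 = 214.04; SEM = √214.04 = 14.630.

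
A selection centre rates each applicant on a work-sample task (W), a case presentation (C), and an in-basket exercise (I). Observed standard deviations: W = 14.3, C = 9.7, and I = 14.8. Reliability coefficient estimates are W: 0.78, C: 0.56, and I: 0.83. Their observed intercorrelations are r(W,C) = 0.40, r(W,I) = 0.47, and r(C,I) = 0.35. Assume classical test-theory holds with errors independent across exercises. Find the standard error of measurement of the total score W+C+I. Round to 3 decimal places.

Var(total) = 517.62 + 410.402 = 928.022.
True-score variance = 393.996 + 410.402 = 804.397, so reliability = 0.8668.
Error variance = 928.022 − 804.397 = 123.624; SEM = √123.624 = 11.119.

11.119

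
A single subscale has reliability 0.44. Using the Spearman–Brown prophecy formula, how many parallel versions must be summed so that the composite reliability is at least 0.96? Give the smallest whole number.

k ≥ ρ*(1−ρ₁)/(ρ₁(1−ρ*)) = 0.96·0.56 / (0.44·0.04) = 30.545.
Smallest integer k = 31.

31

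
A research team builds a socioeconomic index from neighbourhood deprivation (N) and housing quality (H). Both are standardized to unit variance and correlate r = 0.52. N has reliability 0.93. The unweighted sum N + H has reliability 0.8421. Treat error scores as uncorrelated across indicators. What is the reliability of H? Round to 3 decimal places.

Var(N+H) = 2 + 2·0.52 = 3.040.
True-score variance = ρ_N + ρ_H + 2·0.52, so 0.8421 = (0.93 + ρ_H + 1.04) / 3.040.
ρ_H = 0.8421·3.040 − 0.93 − 1.04 = 0.590.

0.590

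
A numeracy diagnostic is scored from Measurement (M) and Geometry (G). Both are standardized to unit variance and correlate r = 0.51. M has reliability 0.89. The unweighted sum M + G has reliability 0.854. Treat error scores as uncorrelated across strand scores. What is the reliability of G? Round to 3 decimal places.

Var(M+G) = 2 + 2·0.51 = 3.020.
True-score variance = ρ_M + ρ_G + 2·0.51, so 0.854 = (0.89 + ρ_G + 1.02) / 3.020.
ρ_G = 0.854·3.020 − 0.89 − 1.02 = 0.669.

0.669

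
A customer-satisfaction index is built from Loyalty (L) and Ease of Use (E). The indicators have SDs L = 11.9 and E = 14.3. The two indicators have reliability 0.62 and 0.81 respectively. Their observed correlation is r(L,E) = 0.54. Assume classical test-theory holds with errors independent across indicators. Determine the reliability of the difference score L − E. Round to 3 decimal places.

Var(L−E) = 11.9² + 14.3² − 2·11.9·14.3·0.54 = 346.1 − 183.784 = 162.316.
Under uncorrelated errors the observed covariances equal the true-score covariances, so only the own-variance terms attenuate.
True-score variance = [11.9²·0.62 + 14.3²·0.81] − 183.784 = 253.435 − 183.784 = 69.6515.
Reliability = 69.6515 / 162.316 = 0.429.

0.429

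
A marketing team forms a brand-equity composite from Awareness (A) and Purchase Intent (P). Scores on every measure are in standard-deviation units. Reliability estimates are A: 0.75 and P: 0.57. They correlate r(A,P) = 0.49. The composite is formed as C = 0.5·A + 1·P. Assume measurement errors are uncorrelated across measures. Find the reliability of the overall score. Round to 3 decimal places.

Var(C) = 0.5² + 1 + 2·[0.5·0.49] = 1.25 + 0.49 = 1.74.
Because errors are independent across components, Cov(Tᵢ,Tⱼ) = Cov(Xᵢ,Xⱼ); the off-diagonal part of the true-score variance is the same as above.
True-score variance = [0.5²·0.75 + 0.57] + 0.49 = 0.7575 + 0.49 = 1.2475.
Reliability = 1.2475 / 1.74 = 0.717.

0.717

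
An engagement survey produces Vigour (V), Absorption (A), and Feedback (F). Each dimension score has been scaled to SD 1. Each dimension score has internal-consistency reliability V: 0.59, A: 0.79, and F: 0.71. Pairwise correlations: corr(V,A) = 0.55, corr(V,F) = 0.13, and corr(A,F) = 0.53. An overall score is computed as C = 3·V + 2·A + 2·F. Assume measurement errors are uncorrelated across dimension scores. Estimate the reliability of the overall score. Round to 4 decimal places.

0.8065

Var(C) = 3² + 2² + 2² + 2·[6·0.55 + 6·0.13 + 4·0.53] = 17 + 12.4 = 29.4.
Under uncorrelated errors the observed covariances equal the true-score covariances, so only the own-variance terms attenuate.
True-score variance = [3²·0.59 + 2²·0.79 + 2²·0.71] + 12.4 = 11.31 + 12.4 = 23.71.
Reliability = 23.71 / 29.4 = 0.8065.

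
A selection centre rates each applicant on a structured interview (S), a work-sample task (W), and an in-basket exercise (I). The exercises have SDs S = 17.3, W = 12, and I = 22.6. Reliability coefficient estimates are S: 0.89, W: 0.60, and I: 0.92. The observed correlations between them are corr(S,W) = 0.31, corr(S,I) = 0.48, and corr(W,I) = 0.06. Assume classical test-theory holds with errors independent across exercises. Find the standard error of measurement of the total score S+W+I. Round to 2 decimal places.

Var(total) = 954.05 + 536.597 = 1490.65.
True-score variance = 822.667 + 536.597 = 1359.26, so reliability = 0.9119.
Error variance = 1490.65 − 1359.26 = 131.383; SEM = √131.383 = 11.46.

11.46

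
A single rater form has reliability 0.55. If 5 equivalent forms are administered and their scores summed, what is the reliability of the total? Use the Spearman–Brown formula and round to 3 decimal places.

0.859

ρ_k = kρ / (1 + (k−1)ρ) = 5·0.55 / (1 + 4·0.55) = 2.750 / 3.200 = 0.859.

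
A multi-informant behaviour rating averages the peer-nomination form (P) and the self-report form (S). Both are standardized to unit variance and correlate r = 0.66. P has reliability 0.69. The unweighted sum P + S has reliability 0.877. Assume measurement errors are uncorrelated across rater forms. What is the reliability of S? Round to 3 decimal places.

0.902

Var(P+S) = 2 + 2·0.66 = 3.320.
True-score variance = ρ_P + ρ_S + 2·0.66, so 0.877 = (0.69 + ρ_S + 1.32) / 3.320.
ρ_S = 0.877·3.320 − 0.69 − 1.32 = 0.902.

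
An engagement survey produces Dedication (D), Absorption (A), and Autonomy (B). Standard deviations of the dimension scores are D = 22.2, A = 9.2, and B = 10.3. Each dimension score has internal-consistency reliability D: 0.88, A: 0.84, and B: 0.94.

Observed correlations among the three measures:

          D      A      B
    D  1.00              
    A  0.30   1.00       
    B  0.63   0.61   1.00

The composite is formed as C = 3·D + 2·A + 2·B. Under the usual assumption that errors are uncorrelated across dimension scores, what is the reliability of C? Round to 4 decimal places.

Var(C) = 3²·22.2² + 2²·9.2² + 2²·10.3² + 2·[6·22.2·9.2·0.30 + 6·22.2·10.3·0.63 + 4·9.2·10.3·0.61] = 5198.48 + 2926.36 = 8124.84.
Under uncorrelated errors the observed covariances equal the true-score covariances, so only the own-variance terms attenuate.
True-score variance = [3²·22.2²·0.88 + 2²·9.2²·0.84 + 2²·10.3²·0.94] + 2926.36 = 4586.58 + 2926.36 = 7512.94.
Reliability = 7512.94 / 8124.84 = 0.9247.

0.9247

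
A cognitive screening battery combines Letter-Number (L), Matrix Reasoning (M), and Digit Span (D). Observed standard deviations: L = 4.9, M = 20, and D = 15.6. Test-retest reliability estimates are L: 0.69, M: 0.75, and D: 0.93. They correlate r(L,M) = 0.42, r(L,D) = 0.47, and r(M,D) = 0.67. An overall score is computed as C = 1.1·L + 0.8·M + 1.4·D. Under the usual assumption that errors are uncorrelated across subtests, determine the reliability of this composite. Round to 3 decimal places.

0.925

Var(C) = 1.1²·4.9² + 0.8²·20² + 1.4²·15.6² + 2·[0.88·4.9·20·0.42 + 1.54·4.9·15.6·0.47 + 1.12·20·15.6·0.67] = 762.038 + 651.346 = 1413.38.
With uncorrelated errors the cross-covariances are all true-score covariance, so they carry over unchanged; only the diagonal terms shrink to ρᵢσᵢ².
True-score variance = [1.1²·4.9²·0.69 + 0.8²·20²·0.75 + 1.4²·15.6²·0.93] + 651.346 = 655.643 + 651.346 = 1306.99.
Reliability = 1306.99 / 1413.38 = 0.925.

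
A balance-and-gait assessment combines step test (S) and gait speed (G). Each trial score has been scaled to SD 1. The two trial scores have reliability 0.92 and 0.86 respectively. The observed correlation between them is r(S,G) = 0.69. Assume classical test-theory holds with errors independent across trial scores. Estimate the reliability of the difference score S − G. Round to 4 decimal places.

Var(S−G) = 1 + 1 − 2·0.69 = 2 − 1.38 = 0.62.
Because errors are independent across components, Cov(Tᵢ,Tⱼ) = Cov(Xᵢ,Xⱼ); the off-diagonal part of the true-score variance is the same as above.
True-score variance = [0.92 + 0.86] − 1.38 = 1.78 − 1.38 = 0.4.
Reliability = 0.4 / 0.62 = 0.6452.

0.6452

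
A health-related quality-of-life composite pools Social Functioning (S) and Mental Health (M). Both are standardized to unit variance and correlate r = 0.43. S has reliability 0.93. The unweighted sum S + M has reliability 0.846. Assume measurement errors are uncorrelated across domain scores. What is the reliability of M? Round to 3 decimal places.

0.630

Var(S+M) = 2 + 2·0.43 = 2.860.
True-score variance = ρ_S + ρ_M + 2·0.43, so 0.846 = (0.93 + ρ_M + 0.86) / 2.860.
ρ_M = 0.846·2.860 − 0.93 − 0.86 = 0.630.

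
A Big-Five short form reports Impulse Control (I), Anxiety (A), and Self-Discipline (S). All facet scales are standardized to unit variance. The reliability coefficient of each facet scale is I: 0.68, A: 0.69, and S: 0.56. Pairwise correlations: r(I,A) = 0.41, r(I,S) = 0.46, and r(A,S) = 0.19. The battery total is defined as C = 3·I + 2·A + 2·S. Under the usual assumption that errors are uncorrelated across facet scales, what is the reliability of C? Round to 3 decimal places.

Var(C) = 3² + 2² + 2² + 2·[6·0.41 + 6·0.46 + 4·0.19] = 17 + 11.96 = 28.96.
Under uncorrelated errors the observed covariances equal the true-score covariances, so only the own-variance terms attenuate.
True-score variance = [3²·0.68 + 2²·0.69 + 2²·0.56] + 11.96 = 11.12 + 11.96 = 23.08.
Reliability = 23.08 / 28.96 = 0.797.

0.797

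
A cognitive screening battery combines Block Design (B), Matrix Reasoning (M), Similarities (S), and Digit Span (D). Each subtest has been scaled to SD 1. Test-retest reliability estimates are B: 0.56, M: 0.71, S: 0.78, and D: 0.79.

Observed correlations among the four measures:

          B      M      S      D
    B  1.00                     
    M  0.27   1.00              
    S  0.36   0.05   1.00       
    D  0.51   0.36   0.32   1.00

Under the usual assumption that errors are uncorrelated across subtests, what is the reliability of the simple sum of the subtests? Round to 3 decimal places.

Var(B+M+S+D) = 4 + 2·[0.27 + 0.36 + 0.51 + 0.05 + 0.36 + 0.32] = 4 + 3.74 = 7.74.
With uncorrelated errors the cross-covariances are all true-score covariance, so they carry over unchanged; only the diagonal terms shrink to ρᵢσᵢ².
True-score variance = [0.56 + 0.71 + 0.78 + 0.79] + 3.74 = 2.84 + 3.74 = 6.58.
Reliability = 6.58 / 7.74 = 0.850.

0.850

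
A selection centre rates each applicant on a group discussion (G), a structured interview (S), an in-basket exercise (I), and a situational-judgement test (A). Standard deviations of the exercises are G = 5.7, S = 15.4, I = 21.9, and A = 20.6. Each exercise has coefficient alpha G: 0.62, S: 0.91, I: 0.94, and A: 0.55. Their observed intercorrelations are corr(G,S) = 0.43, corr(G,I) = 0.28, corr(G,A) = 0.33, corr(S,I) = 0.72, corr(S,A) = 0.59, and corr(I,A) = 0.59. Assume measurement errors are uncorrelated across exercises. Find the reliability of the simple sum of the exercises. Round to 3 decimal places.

Var(G+S+I+A) = 5.7² + 15.4² + 21.9² + 20.6² + 2·[5.7·15.4·0.43 + 5.7·21.9·0.28 + 5.7·20.6·0.33 + 15.4·21.9·0.72 + 15.4·20.6·0.59 + 21.9·20.6·0.59] = 1173.62 + 1615.24 = 2788.86.
With uncorrelated errors the cross-covariances are all true-score covariance, so they carry over unchanged; only the diagonal terms shrink to ρᵢσᵢ².
True-score variance = [5.7²·0.62 + 15.4²·0.91 + 21.9²·0.94 + 20.6²·0.55] + 1615.24 = 920.191 + 1615.24 = 2535.43.
Reliability = 2535.43 / 2788.86 = 0.909.

0.909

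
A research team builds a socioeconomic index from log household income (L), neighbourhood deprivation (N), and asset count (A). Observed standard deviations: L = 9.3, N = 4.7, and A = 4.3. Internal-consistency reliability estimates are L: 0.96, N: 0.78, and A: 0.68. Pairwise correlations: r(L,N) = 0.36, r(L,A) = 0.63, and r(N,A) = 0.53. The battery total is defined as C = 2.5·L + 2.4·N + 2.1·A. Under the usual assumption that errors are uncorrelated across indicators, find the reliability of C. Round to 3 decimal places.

Var(C) = 2.5²·9.3² + 2.4²·4.7² + 2.1²·4.3² + 2·[6·9.3·4.7·0.36 + 5.25·9.3·4.3·0.63 + 5.04·4.7·4.3·0.53] = 749.342 + 561.331 = 1310.67.
Under uncorrelated errors the observed covariances equal the true-score covariances, so only the own-variance terms attenuate.
True-score variance = [2.5²·9.3²·0.96 + 2.4²·4.7²·0.78 + 2.1²·4.3²·0.68] + 561.331 = 673.634 + 561.331 = 1234.96.
Reliability = 1234.96 / 1310.67 = 0.942.

0.942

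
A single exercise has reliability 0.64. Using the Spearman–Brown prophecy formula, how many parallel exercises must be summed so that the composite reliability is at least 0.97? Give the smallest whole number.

k ≥ ρ*(1−ρ₁)/(ρ₁(1−ρ*)) = 0.97·0.36 / (0.64·0.03) = 18.187.
Smallest integer k = 19.

19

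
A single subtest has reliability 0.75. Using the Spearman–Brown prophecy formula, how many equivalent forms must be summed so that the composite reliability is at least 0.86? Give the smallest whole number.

3

k ≥ ρ*(1−ρ₁)/(ρ₁(1−ρ*)) = 0.86·0.25 / (0.75·0.14) = 2.048.
Smallest integer k = 3.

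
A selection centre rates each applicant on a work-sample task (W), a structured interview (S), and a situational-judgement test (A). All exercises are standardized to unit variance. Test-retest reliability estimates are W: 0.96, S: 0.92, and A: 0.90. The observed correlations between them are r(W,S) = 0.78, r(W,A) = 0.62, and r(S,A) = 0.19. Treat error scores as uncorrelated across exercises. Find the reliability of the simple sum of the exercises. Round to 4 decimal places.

Var(W+S+A) = 3 + 2·[0.78 + 0.62 + 0.19] = 3 + 3.18 = 6.18.
With uncorrelated errors the cross-covariances are all true-score covariance, so they carry over unchanged; only the diagonal terms shrink to ρᵢσᵢ².
True-score variance = [0.96 + 0.92 + 0.90] + 3.18 = 2.78 + 3.18 = 5.96.
Reliability = 5.96 / 6.18 = 0.9644.

0.9644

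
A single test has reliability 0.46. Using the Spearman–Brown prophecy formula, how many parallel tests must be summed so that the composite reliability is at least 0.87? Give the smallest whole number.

k ≥ ρ*(1−ρ₁)/(ρ₁(1−ρ*)) = 0.87·0.54 / (0.46·0.13) = 7.856.
Smallest integer k = 8.

8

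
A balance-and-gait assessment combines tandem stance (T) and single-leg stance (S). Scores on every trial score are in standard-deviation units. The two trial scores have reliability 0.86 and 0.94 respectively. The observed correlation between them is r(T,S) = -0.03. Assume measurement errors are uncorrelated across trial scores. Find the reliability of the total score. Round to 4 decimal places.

0.8969

Var(T+S) = 2 + 2·[(-0.03)] = 2 − 0.06 = 1.94.
With uncorrelated errors the cross-covariances are all true-score covariance, so they carry over unchanged; only the diagonal terms shrink to ρᵢσᵢ².
True-score variance = [0.86 + 0.94] − 0.06 = 1.8 − 0.06 = 1.74.
Reliability = 1.74 / 1.94 = 0.8969.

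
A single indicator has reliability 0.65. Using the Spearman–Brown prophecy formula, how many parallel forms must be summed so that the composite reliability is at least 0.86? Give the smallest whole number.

k ≥ ρ*(1−ρ₁)/(ρ₁(1−ρ*)) = 0.86·0.35 / (0.65·0.14) = 3.308.
Smallest integer k = 4.

4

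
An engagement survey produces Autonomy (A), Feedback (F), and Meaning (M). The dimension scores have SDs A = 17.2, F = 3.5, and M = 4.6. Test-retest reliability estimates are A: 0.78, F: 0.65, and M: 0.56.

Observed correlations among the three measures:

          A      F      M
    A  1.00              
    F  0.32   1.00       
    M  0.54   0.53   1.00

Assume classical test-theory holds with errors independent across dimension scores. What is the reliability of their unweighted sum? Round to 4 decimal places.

Var(A+F+M) = 17.2² + 3.5² + 4.6² + 2·[17.2·3.5·0.32 + 17.2·4.6·0.54 + 3.5·4.6·0.53] = 329.25 + 141.044 = 470.294.
Because errors are independent across components, Cov(Tᵢ,Tⱼ) = Cov(Xᵢ,Xⱼ); the off-diagonal part of the true-score variance is the same as above.
True-score variance = [17.2²·0.78 + 3.5²·0.65 + 4.6²·0.56] + 141.044 = 250.567 + 141.044 = 391.611.
Reliability = 391.611 / 470.294 = 0.8327.

0.8327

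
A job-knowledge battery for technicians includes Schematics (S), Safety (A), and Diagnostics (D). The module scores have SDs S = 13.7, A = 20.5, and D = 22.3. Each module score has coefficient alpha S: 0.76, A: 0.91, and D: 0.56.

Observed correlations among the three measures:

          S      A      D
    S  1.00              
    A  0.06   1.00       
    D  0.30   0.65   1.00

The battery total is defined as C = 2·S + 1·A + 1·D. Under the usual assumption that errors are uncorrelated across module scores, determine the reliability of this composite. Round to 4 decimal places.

0.8380

Var(C) = 2²·13.7² + 20.5² + 22.3² + 2·[2·13.7·20.5·0.06 + 2·13.7·22.3·0.30 + 20.5·22.3·0.65] = 1668.3 + 1028.31 = 2696.61.
Because errors are independent across components, Cov(Tᵢ,Tⱼ) = Cov(Xᵢ,Xⱼ); the off-diagonal part of the true-score variance is the same as above.
True-score variance = [2²·13.7²·0.76 + 20.5²·0.91 + 22.3²·0.56] + 1028.31 = 1231.49 + 1028.31 = 2259.8.
Reliability = 2259.8 / 2696.61 = 0.8380.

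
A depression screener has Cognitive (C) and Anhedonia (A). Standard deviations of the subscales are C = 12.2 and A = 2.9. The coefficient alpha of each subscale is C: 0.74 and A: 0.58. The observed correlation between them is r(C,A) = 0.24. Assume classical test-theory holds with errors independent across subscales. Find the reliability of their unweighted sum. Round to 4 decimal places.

0.7576

Var(C+A) = 12.2² + 2.9² + 2·[12.2·2.9·0.24] = 157.25 + 16.9824 = 174.232.
Under uncorrelated errors the observed covariances equal the true-score covariances, so only the own-variance terms attenuate.
True-score variance = [12.2²·0.74 + 2.9²·0.58] + 16.9824 = 115.019 + 16.9824 = 132.002.
Reliability = 132.002 / 174.232 = 0.7576.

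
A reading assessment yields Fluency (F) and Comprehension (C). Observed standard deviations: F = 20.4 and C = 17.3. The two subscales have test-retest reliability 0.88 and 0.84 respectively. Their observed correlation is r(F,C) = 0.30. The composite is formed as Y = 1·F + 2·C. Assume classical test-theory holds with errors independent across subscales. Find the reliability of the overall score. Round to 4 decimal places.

Var(Y) = 20.4² + 2²·17.3² + 2·[2·20.4·17.3·0.30] = 1613.32 + 423.504 = 2036.82.
With uncorrelated errors the cross-covariances are all true-score covariance, so they carry over unchanged; only the diagonal terms shrink to ρᵢσᵢ².
True-score variance = [20.4²·0.88 + 2²·17.3²·0.84] + 423.504 = 1371.84 + 423.504 = 1795.34.
Reliability = 1795.34 / 2036.82 = 0.8814.

0.8814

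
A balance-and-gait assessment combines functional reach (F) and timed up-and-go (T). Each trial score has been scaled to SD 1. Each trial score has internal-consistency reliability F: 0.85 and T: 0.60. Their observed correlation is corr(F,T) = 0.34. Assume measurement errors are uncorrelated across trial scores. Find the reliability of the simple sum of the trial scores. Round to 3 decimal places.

0.795

Var(F+T) = 2 + 2·[0.34] = 2 + 0.68 = 2.68.
With uncorrelated errors the cross-covariances are all true-score covariance, so they carry over unchanged; only the diagonal terms shrink to ρᵢσᵢ².
True-score variance = [0.85 + 0.60] + 0.68 = 1.45 + 0.68 = 2.13.
Reliability = 2.13 / 2.68 = 0.795.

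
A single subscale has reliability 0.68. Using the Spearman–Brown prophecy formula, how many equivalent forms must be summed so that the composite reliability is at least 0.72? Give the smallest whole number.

k ≥ ρ*(1−ρ₁)/(ρ₁(1−ρ*)) = 0.72·0.32 / (0.68·0.28) = 1.210.
Smallest integer k = 2.

2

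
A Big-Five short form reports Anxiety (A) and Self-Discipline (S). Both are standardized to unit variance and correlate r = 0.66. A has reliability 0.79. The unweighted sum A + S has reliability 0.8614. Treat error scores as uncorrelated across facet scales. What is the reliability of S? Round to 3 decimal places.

0.750

Var(A+S) = 2 + 2·0.66 = 3.320.
True-score variance = ρ_A + ρ_S + 2·0.66, so 0.8614 = (0.79 + ρ_S + 1.32) / 3.320.
ρ_S = 0.8614·3.320 − 0.79 − 1.32 = 0.750.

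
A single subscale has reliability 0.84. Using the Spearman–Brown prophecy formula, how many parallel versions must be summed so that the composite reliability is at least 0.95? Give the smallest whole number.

k ≥ ρ*(1−ρ₁)/(ρ₁(1−ρ*)) = 0.95·0.16 / (0.84·0.05) = 3.619.
Smallest integer k = 4.

4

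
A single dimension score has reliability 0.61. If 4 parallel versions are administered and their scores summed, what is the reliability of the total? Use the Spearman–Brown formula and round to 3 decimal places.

ρ_k = kρ / (1 + (k−1)ρ) = 4·0.61 / (1 + 3·0.61) = 2.440 / 2.830 = 0.862.

0.862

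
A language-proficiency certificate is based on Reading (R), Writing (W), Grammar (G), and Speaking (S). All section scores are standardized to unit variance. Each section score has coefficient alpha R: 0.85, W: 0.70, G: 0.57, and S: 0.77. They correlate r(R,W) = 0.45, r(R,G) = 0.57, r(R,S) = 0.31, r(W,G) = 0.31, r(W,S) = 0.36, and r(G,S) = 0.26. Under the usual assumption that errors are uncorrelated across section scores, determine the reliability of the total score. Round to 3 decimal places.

0.870

Var(R+W+G+S) = 4 + 2·[0.45 + 0.57 + 0.31 + 0.31 + 0.36 + 0.26] = 4 + 4.52 = 8.52.
Because errors are independent across components, Cov(Tᵢ,Tⱼ) = Cov(Xᵢ,Xⱼ); the off-diagonal part of the true-score variance is the same as above.
True-score variance = [0.85 + 0.70 + 0.57 + 0.77] + 4.52 = 2.89 + 4.52 = 7.41.
Reliability = 7.41 / 8.52 = 0.870.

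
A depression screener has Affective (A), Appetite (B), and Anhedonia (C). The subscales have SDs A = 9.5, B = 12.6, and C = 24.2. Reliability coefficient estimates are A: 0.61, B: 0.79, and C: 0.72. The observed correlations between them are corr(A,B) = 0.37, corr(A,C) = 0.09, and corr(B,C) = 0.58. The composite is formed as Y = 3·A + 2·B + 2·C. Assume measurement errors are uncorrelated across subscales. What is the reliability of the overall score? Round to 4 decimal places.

0.8152

Var(Y) = 3²·9.5² + 2²·12.6² + 2²·24.2² + 2·[6·9.5·12.6·0.37 + 6·9.5·24.2·0.09 + 4·12.6·24.2·0.58] = 3789.85 + 2194.59 = 5984.44.
With uncorrelated errors the cross-covariances are all true-score covariance, so they carry over unchanged; only the diagonal terms shrink to ρᵢσᵢ².
True-score variance = [3²·9.5²·0.61 + 2²·12.6²·0.79 + 2²·24.2²·0.72] + 2194.59 = 2683.8 + 2194.59 = 4878.39.
Reliability = 4878.39 / 5984.44 = 0.8152.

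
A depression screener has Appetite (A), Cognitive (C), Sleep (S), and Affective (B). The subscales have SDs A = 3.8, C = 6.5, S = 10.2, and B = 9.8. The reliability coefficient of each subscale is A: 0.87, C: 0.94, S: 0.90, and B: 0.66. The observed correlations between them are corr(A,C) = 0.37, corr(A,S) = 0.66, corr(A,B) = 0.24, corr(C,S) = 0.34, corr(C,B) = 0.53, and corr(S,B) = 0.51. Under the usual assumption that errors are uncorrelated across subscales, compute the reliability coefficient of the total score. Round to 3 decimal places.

Var(A+C+S+B) = 3.8² + 6.5² + 10.2² + 9.8² + 2·[3.8·6.5·0.37 + 3.8·10.2·0.66 + 3.8·9.8·0.24 + 6.5·10.2·0.34 + 6.5·9.8·0.53 + 10.2·9.8·0.51] = 256.77 + 301.882 = 558.652.
With uncorrelated errors the cross-covariances are all true-score covariance, so they carry over unchanged; only the diagonal terms shrink to ρᵢσᵢ².
True-score variance = [3.8²·0.87 + 6.5²·0.94 + 10.2²·0.90 + 9.8²·0.66] + 301.882 = 209.3 + 301.882 = 511.182.
Reliability = 511.182 / 558.652 = 0.915.

0.915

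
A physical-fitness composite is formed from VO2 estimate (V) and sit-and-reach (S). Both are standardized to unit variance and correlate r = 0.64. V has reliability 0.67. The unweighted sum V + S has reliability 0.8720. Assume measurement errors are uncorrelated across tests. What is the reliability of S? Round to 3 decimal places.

Var(V+S) = 2 + 2·0.64 = 3.280.
True-score variance = ρ_V + ρ_S + 2·0.64, so 0.8720 = (0.67 + ρ_S + 1.28) / 3.280.
ρ_S = 0.8720·3.280 − 0.67 − 1.28 = 0.910.

0.910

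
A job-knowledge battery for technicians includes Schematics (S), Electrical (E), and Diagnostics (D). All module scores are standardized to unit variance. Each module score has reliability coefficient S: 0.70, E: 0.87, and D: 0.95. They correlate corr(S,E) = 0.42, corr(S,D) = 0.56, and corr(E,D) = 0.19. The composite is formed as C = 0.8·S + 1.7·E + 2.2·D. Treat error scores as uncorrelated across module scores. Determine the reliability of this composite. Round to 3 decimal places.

0.937

Var(C) = 0.8² + 1.7² + 2.2² + 2·[1.36·0.42 + 1.76·0.56 + 3.74·0.19] = 8.37 + 4.5348 = 12.9048.
Because errors are independent across components, Cov(Tᵢ,Tⱼ) = Cov(Xᵢ,Xⱼ); the off-diagonal part of the true-score variance is the same as above.
True-score variance = [0.8²·0.70 + 1.7²·0.87 + 2.2²·0.95] + 4.5348 = 7.5603 + 4.5348 = 12.0951.
Reliability = 12.0951 / 12.9048 = 0.937.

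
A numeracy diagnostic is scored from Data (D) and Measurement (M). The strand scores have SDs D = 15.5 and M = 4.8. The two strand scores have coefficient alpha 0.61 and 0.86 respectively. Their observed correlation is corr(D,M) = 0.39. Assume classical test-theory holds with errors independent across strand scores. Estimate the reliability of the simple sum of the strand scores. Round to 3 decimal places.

0.698

Var(D+M) = 15.5² + 4.8² + 2·[15.5·4.8·0.39] = 263.29 + 58.032 = 321.322.
With uncorrelated errors the cross-covariances are all true-score covariance, so they carry over unchanged; only the diagonal terms shrink to ρᵢσᵢ².
True-score variance = [15.5²·0.61 + 4.8²·0.86] + 58.032 = 166.367 + 58.032 = 224.399.
Reliability = 224.399 / 321.322 = 0.698.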